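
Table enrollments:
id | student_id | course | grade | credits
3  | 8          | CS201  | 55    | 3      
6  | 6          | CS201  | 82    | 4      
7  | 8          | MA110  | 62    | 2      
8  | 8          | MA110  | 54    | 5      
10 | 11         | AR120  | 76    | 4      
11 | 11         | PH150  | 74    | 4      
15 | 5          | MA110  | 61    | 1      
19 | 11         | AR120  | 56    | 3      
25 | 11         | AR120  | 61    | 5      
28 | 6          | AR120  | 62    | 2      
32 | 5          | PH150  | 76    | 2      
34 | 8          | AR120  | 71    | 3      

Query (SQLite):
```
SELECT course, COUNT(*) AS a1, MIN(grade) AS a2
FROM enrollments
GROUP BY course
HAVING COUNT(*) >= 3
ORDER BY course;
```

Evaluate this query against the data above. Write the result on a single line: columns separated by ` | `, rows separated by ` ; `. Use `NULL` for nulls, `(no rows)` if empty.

Group enrollments by course.
Per group compute: COUNT(*), MIN(grade).
HAVING: drop groups with fewer than 3 rows.
  AR120: ids {10, 19, 25, 28, 34} → COUNT(*)=5, MIN(grade)=56
  CS201: ids {3, 6} → COUNT(*)=2, MIN(grade)=55
  MA110: ids {7, 8, 15} → COUNT(*)=3, MIN(grade)=54
  PH150: ids {11, 32} → COUNT(*)=2, MIN(grade)=74

AR120 | 5 | 56 ; MA110 | 3 | 54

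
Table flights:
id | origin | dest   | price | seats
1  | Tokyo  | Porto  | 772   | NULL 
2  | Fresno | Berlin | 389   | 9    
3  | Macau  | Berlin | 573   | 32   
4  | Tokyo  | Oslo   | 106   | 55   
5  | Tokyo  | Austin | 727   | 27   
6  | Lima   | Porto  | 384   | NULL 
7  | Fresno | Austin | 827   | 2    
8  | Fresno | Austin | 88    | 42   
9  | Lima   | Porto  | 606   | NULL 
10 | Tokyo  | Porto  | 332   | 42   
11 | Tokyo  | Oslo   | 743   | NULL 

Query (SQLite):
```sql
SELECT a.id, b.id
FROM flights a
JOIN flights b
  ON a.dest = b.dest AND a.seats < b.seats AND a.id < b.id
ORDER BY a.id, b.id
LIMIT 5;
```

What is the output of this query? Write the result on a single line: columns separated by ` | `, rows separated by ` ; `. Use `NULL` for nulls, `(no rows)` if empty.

2 | 3 ; 5 | 8 ; 7 | 8

Pairs (a,b) with same dest, a.seats < b.seats, a.id < b.id.
dest groups: Austin:{5,7,8} Berlin:{2,3} Oslo:{4,11} Porto:{1,6,9,10}
Ordered by (a.id, b.id); first 5.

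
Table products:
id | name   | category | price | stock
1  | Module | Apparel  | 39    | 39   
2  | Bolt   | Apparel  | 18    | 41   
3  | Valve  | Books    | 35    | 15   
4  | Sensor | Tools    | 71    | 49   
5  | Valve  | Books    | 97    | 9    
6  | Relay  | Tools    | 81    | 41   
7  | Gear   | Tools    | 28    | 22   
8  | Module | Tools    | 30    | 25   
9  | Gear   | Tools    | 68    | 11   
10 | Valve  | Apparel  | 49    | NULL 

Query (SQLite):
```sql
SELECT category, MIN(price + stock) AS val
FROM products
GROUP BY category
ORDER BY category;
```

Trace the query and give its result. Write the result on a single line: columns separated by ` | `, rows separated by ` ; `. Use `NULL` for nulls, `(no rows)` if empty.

Apparel | 59 ; Books | 50 ; Tools | 50

For each row compute price + stock.
Group by category; take MIN of the expression per group.
  Apparel: ids {1, 2, 10} → MIN(price + stock)=59
  Books: ids {3, 5} → MIN(price + stock)=50
  Tools: ids {4, 6, 7, 8, 9} → MIN(price + stock)=50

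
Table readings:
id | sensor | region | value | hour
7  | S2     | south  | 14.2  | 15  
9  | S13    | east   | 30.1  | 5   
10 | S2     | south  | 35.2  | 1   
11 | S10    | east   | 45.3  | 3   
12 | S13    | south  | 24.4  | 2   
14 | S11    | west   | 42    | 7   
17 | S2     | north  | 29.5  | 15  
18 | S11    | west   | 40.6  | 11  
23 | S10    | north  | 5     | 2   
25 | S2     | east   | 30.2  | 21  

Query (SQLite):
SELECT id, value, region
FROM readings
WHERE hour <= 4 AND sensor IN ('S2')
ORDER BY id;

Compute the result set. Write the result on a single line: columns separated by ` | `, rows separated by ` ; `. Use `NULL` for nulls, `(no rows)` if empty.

hour <= 4: ids {10, 11, 12, 23}
sensor IN ('S2'): ids {7, 10, 17, 25}
Combine with AND.

10 | 35.2 | south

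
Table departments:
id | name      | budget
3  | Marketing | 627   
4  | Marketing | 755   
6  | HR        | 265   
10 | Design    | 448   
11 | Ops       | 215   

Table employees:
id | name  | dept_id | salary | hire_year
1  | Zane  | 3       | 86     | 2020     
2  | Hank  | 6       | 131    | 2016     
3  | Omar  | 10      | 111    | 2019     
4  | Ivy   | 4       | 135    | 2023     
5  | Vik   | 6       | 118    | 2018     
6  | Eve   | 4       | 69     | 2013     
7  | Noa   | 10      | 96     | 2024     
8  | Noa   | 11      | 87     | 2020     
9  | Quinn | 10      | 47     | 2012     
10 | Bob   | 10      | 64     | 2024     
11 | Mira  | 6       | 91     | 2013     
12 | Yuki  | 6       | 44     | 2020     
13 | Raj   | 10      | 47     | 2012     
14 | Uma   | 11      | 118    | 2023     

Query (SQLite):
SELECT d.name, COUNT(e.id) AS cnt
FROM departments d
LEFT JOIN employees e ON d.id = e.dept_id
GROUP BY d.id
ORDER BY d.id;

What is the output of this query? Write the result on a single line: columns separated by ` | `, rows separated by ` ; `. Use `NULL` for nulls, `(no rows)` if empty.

LEFT JOIN keeps every departments row; unmatched ones get NULL for employees columns.
Group by departments.id and compute COUNT(e.id). COUNT(col) of an all-NULL group is 0.
  3: ids {1} → COUNT(e.id)=1
  4: ids {4, 6} → COUNT(e.id)=2
  6: ids {2, 5, 11, 12} → COUNT(e.id)=4
  10: ids {3, 7, 9, 10, 13} → COUNT(e.id)=5
  11: ids {8, 14} → COUNT(e.id)=2

Marketing | 1 ; Marketing | 2 ; HR | 4 ; Design | 5 ; Ops | 2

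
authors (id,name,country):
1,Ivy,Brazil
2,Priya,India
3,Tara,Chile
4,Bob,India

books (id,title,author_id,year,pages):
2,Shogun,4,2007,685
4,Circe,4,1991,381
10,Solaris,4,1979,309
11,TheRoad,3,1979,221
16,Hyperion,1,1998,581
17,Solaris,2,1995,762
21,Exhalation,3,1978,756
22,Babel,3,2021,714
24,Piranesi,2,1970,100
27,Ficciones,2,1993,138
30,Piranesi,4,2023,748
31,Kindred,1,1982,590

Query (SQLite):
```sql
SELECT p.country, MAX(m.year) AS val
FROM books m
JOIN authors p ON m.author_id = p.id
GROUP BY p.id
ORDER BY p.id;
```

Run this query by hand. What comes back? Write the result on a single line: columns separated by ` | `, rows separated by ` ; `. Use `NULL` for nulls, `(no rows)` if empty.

Join each books row to its authors via author_id.
Group joined rows by authors.id; compute MAX(m.year) per group.
  1: ids {16, 31} → MAX(m.year)=1998
  2: ids {17, 24, 27} → MAX(m.year)=1995
  3: ids {11, 21, 22} → MAX(m.year)=2021
  4: ids {2, 4, 10, 30} → MAX(m.year)=2023

Brazil | 1998 ; India | 1995 ; Chile | 2021 ; India | 2023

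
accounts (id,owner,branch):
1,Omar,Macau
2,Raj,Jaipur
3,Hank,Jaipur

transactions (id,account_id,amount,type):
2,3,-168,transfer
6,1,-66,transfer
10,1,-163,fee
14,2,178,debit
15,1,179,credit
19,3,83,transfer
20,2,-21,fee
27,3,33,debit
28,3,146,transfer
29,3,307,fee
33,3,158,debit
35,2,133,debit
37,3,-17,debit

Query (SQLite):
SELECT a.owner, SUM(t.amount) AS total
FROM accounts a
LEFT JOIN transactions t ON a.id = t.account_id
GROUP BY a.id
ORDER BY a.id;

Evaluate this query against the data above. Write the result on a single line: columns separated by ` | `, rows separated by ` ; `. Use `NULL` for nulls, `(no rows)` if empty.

LEFT JOIN keeps every accounts row; unmatched ones get NULL for transactions columns.
Group by accounts.id and compute SUM(t.amount). SUM over an all-NULL group is NULL.
  1: ids {6, 10, 15} → SUM(t.amount)=-50
  2: ids {14, 20, 35} → SUM(t.amount)=290
  3: ids {2, 19, 27, 28, 29, 33, 37} → SUM(t.amount)=542

Omar | -50 ; Raj | 290 ; Hank | 542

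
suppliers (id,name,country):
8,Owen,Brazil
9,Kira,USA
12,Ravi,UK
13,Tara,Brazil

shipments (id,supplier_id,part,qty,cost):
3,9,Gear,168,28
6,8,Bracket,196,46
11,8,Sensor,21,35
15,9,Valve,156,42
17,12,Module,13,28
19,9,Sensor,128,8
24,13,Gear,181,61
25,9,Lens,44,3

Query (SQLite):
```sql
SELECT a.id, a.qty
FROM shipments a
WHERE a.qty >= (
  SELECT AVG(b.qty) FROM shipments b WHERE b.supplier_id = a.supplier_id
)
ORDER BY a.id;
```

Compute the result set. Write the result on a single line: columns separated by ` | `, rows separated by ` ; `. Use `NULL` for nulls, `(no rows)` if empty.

3 | 168 ; 6 | 196 ; 15 | 156 ; 17 | 13 ; 19 | 128 ; 24 | 181

For each shipments row a, compute AVG(qty) over rows sharing a.supplier_id.
Keep row a if a.qty >= that per-group AVG.
  supplier_id=8: AVG(qty) = 108.5
  supplier_id=9: AVG(qty) = 124.0
  supplier_id=12: AVG(qty) = 13.0
  supplier_id=13: AVG(qty) = 181.0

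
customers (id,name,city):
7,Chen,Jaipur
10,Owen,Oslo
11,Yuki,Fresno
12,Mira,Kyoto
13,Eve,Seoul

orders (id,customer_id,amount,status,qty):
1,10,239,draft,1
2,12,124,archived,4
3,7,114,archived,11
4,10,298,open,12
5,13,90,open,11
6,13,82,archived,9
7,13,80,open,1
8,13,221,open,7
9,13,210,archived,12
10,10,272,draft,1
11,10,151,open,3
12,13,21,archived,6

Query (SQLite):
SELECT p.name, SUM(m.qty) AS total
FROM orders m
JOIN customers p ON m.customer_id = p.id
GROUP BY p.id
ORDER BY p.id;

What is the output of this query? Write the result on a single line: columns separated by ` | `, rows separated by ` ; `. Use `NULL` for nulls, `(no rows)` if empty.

Join each orders row to its customers via customer_id.
Group joined rows by customers.id; compute SUM(m.qty) per group.
  7: ids {3} → SUM(m.qty)=11
  10: ids {1, 4, 10, 11} → SUM(m.qty)=17
  12: ids {2} → SUM(m.qty)=4
  13: ids {5, 6, 7, 8, 9, 12} → SUM(m.qty)=46

Chen | 11 ; Owen | 17 ; Mira | 4 ; Eve | 46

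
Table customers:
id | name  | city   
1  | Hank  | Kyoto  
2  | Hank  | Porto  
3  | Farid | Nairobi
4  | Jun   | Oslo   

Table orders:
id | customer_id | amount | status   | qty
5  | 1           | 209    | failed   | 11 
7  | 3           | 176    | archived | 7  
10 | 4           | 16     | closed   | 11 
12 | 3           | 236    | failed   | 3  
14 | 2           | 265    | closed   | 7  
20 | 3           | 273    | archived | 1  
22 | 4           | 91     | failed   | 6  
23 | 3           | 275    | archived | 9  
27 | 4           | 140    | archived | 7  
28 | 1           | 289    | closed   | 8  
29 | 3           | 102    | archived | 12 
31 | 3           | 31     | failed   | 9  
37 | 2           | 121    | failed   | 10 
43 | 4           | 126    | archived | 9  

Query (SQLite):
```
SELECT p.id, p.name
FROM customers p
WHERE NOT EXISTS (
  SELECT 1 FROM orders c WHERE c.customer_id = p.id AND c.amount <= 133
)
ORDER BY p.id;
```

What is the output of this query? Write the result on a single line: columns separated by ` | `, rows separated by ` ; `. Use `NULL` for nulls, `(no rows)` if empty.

1 | Hank

For each customers row, check whether any orders with matching customer_id has amount <= 133.
Keep rows where that is false.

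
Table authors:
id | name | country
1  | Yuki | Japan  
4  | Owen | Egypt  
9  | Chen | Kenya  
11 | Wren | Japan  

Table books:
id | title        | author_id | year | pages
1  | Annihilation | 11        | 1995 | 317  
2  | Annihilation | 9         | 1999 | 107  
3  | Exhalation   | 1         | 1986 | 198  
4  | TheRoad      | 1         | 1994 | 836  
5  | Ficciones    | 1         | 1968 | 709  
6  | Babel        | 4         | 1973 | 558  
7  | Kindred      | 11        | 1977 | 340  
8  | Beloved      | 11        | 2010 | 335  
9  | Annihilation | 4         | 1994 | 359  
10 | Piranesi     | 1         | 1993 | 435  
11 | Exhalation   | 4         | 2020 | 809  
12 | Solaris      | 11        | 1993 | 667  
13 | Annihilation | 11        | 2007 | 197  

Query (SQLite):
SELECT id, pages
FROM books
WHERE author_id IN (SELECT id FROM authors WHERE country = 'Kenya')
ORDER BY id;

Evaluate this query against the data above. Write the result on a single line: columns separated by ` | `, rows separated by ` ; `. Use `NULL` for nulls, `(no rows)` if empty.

2 | 107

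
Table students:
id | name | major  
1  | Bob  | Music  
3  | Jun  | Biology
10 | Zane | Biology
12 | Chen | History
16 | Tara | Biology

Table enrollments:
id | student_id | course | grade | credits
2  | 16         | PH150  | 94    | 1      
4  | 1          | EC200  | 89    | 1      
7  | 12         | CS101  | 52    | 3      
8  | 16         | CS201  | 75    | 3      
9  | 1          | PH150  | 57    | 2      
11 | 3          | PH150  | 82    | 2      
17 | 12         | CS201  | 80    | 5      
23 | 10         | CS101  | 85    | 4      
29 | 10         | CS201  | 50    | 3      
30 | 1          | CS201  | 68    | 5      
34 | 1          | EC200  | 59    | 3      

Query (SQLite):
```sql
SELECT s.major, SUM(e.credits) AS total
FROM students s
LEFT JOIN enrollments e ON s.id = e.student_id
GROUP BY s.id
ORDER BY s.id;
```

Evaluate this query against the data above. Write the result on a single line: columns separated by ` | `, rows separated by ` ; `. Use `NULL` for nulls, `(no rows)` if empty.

LEFT JOIN keeps every students row; unmatched ones get NULL for enrollments columns.
Group by students.id and compute SUM(e.credits). SUM over an all-NULL group is NULL.
  1: ids {4, 9, 30, 34} → SUM(e.credits)=11
  3: ids {11} → SUM(e.credits)=2
  10: ids {23, 29} → SUM(e.credits)=7
  12: ids {7, 17} → SUM(e.credits)=8
  16: ids {2, 8} → SUM(e.credits)=4

Music | 11 ; Biology | 2 ; Biology | 7 ; History | 8 ; Biology | 4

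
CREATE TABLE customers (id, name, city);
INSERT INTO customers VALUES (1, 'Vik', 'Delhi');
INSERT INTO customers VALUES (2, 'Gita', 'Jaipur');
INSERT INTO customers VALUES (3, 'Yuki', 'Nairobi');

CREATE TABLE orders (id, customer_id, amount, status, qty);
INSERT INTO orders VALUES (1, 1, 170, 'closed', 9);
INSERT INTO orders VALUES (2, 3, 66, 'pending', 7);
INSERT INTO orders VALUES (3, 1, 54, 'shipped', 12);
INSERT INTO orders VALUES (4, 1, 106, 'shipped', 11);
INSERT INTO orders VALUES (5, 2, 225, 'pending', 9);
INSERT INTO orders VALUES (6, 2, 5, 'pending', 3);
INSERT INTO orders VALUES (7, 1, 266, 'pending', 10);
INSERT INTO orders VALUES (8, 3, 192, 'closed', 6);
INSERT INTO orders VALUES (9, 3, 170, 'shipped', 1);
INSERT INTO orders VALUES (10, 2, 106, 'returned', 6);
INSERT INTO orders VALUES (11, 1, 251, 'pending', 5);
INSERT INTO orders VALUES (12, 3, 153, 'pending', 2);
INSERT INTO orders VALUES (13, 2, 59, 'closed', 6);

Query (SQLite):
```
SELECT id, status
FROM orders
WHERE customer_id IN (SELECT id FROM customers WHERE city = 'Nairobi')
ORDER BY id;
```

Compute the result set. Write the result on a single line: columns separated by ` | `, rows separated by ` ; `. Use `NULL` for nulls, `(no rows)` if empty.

2 | pending ; 8 | closed ; 9 | shipped ; 12 | pending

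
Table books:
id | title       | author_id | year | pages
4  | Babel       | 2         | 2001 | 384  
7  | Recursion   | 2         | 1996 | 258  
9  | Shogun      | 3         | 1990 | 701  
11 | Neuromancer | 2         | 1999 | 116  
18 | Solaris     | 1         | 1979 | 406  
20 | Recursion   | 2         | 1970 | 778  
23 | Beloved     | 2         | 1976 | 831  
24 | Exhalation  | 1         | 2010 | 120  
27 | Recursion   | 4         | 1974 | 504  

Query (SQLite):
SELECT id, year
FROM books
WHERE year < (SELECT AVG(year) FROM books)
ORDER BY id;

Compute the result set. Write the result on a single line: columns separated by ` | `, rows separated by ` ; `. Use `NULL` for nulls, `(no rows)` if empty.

18 | 1979 ; 20 | 1970 ; 23 | 1976 ; 27 | 1974

Scalar subquery: AVG(year) over all books rows = 1988.333333 (≈; comparison uses full precision).
Keep rows where year < that value.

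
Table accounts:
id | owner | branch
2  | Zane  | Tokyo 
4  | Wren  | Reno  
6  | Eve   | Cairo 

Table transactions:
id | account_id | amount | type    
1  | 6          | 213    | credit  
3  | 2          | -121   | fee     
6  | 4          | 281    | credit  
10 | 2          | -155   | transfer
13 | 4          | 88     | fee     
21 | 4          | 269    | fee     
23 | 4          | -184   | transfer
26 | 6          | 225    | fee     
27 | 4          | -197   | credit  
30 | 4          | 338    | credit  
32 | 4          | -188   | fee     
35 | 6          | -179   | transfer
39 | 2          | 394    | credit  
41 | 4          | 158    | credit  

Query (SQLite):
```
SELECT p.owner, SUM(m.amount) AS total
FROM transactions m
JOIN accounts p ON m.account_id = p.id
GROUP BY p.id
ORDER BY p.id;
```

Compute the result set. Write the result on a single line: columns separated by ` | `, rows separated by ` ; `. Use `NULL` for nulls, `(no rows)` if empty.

Join each transactions row to its accounts via account_id.
Group joined rows by accounts.id; compute SUM(m.amount) per group.
  2: ids {3, 10, 39} → SUM(m.amount)=118
  4: ids {6, 13, 21, 23, 27, 30, 32, 41} → SUM(m.amount)=565
  6: ids {1, 26, 35} → SUM(m.amount)=259

Zane | 118 ; Wren | 565 ; Eve | 259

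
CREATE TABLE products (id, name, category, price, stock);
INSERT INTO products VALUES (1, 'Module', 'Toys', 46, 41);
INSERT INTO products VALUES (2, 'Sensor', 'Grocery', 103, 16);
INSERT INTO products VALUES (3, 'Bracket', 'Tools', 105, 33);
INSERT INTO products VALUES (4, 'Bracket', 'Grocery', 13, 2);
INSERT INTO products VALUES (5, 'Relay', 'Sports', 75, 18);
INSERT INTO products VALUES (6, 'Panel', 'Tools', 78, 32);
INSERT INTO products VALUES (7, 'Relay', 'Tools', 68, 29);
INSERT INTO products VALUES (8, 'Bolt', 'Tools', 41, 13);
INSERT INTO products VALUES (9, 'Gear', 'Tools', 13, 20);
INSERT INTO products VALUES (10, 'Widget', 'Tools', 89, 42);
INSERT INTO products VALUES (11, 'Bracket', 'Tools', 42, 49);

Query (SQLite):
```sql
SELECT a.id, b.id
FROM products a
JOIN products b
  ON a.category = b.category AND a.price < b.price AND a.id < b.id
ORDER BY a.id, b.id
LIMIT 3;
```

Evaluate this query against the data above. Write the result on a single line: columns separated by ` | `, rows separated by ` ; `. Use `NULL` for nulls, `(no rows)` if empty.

6 | 10 ; 7 | 10 ; 8 | 10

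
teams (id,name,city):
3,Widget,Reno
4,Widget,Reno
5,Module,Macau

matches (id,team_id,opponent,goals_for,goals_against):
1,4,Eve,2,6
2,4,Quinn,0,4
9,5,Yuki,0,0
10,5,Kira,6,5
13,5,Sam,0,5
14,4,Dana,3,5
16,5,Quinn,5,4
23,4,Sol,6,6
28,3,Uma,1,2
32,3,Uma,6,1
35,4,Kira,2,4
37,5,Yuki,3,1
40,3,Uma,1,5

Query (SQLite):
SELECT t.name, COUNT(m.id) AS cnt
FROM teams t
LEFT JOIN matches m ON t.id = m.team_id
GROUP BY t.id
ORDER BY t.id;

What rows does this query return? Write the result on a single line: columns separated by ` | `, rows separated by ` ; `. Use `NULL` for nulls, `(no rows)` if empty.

Widget | 3 ; Widget | 5 ; Module | 5

LEFT JOIN keeps every teams row; unmatched ones get NULL for matches columns.
Group by teams.id and compute COUNT(m.id). COUNT(col) of an all-NULL group is 0.
  3: ids {28, 32, 40} → COUNT(m.id)=3
  4: ids {1, 2, 14, 23, 35} → COUNT(m.id)=5
  5: ids {9, 10, 13, 16, 37} → COUNT(m.id)=5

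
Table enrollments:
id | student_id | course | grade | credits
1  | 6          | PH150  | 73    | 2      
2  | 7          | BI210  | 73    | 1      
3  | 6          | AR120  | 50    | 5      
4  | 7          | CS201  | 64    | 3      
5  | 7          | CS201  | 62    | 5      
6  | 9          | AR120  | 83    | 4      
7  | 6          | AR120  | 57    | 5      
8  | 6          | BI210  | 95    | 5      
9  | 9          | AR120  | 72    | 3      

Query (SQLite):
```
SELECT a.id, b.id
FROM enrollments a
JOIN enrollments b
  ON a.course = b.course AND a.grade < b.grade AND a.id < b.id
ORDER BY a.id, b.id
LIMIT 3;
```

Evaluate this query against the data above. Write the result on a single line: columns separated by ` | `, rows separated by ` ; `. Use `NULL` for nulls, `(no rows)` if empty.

Pairs (a,b) with same course, a.grade < b.grade, a.id < b.id.
course groups: AR120:{3,6,7,9} BI210:{2,8} CS201:{4,5} PH150:{1}
Ordered by (a.id, b.id); first 3.

2 | 8 ; 3 | 6 ; 3 | 7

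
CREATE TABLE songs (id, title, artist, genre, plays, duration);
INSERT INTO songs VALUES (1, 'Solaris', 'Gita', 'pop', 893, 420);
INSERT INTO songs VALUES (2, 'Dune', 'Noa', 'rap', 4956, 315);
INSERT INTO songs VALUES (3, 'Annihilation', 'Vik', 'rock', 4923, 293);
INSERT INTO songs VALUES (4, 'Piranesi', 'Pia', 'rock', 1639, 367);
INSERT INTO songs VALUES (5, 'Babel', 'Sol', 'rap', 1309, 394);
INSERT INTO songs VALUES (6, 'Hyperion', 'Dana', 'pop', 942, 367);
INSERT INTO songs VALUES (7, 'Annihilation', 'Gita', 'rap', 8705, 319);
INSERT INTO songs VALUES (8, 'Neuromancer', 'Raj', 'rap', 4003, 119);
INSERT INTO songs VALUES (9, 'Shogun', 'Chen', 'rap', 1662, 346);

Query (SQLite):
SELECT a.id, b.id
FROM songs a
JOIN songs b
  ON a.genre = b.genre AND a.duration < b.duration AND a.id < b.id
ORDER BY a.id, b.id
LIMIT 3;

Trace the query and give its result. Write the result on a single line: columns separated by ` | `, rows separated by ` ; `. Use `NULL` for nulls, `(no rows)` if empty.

2 | 5 ; 2 | 7 ; 2 | 9

Pairs (a,b) with same genre, a.duration < b.duration, a.id < b.id.
genre groups: pop:{1,6} rap:{2,5,7,8,9} rock:{3,4}
Ordered by (a.id, b.id); first 3.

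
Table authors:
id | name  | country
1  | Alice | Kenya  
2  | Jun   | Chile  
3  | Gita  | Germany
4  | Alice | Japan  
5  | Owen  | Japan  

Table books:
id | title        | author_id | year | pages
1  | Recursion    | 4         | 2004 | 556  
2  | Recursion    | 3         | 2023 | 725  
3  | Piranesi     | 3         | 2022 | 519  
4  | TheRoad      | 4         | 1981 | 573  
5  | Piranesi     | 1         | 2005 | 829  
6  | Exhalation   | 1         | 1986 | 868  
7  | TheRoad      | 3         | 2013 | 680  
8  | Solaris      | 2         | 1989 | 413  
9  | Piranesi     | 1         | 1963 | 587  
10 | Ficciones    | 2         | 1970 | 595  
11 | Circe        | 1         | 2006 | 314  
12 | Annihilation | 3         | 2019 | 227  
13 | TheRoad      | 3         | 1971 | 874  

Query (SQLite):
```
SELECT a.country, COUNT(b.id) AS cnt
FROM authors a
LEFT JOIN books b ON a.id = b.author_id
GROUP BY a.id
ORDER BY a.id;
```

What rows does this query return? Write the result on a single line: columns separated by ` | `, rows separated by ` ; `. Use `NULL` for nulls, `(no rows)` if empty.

Kenya | 4 ; Chile | 2 ; Germany | 5 ; Japan | 2 ; Japan | 0

LEFT JOIN keeps every authors row; unmatched ones get NULL for books columns.
Group by authors.id and compute COUNT(b.id). COUNT(col) of an all-NULL group is 0.
  1: ids {5, 6, 9, 11} → COUNT(b.id)=4
  2: ids {8, 10} → COUNT(b.id)=2
  3: ids {2, 3, 7, 12, 13} → COUNT(b.id)=5
  4: ids {1, 4} → COUNT(b.id)=2
  5: ids {—} → COUNT(b.id)=0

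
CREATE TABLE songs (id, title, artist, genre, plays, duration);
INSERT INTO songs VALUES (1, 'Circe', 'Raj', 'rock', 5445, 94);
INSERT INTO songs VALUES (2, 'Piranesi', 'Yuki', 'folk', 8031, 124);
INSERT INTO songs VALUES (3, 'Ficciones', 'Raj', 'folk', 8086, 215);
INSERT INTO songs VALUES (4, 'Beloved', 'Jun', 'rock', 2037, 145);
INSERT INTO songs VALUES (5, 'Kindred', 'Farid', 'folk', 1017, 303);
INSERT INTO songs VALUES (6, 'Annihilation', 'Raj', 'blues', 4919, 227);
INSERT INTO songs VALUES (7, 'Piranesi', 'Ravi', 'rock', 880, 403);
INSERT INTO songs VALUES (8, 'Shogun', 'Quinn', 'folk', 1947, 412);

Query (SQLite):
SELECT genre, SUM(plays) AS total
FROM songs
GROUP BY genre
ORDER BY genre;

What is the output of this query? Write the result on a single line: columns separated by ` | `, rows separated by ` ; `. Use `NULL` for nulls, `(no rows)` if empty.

blues | 4919 ; folk | 19081 ; rock | 8362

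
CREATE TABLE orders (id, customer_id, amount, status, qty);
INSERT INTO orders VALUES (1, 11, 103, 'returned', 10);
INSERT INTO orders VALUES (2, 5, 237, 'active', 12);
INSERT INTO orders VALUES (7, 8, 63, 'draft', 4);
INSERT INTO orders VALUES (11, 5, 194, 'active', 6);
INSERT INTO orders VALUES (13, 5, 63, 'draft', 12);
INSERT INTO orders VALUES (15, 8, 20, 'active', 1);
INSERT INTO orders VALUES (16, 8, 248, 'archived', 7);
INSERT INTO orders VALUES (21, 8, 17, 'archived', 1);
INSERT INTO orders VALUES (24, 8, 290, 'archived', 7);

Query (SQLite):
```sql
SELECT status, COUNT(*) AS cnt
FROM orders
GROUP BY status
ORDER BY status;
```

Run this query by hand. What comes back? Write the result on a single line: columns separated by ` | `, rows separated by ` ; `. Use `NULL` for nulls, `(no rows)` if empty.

active | 3 ; archived | 3 ; draft | 2 ; returned | 1

Partition orders by status; compute COUNT(*) within each group.
  active: ids {2, 11, 15} → COUNT(*)=3
  archived: ids {16, 21, 24} → COUNT(*)=3
  draft: ids {7, 13} → COUNT(*)=2
  returned: ids {1} → COUNT(*)=1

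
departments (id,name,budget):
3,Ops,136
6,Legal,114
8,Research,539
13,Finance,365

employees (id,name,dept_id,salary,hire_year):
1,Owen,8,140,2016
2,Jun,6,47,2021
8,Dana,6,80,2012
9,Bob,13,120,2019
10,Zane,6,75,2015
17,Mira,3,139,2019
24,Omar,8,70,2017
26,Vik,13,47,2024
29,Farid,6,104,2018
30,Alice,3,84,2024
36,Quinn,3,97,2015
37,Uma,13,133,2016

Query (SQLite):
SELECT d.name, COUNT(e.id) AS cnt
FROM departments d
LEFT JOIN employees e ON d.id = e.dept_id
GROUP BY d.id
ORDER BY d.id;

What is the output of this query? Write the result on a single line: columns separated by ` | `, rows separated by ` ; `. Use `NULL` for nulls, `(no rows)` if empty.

LEFT JOIN keeps every departments row; unmatched ones get NULL for employees columns.
Group by departments.id and compute COUNT(e.id). COUNT(col) of an all-NULL group is 0.
  3: ids {17, 30, 36} → COUNT(e.id)=3
  6: ids {2, 8, 10, 29} → COUNT(e.id)=4
  8: ids {1, 24} → COUNT(e.id)=2
  13: ids {9, 26, 37} → COUNT(e.id)=3

Ops | 3 ; Legal | 4 ; Research | 2 ; Finance | 3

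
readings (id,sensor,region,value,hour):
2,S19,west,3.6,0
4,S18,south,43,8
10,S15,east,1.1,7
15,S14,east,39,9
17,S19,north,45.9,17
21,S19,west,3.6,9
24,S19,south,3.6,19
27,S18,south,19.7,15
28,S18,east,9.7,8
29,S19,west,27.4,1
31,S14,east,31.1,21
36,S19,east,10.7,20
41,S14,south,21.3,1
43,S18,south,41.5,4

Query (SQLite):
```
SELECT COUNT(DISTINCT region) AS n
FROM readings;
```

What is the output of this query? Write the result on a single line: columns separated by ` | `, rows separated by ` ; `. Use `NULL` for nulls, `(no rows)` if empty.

Count distinct non-NULL region values.

4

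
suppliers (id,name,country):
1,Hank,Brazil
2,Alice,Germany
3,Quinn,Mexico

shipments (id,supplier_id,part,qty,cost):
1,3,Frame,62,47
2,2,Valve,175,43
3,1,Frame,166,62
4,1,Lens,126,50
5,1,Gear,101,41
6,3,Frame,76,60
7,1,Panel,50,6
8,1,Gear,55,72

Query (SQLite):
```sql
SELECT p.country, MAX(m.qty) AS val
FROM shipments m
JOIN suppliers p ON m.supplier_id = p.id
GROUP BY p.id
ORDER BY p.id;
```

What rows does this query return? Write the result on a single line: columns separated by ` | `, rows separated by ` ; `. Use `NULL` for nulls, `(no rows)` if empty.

Brazil | 166 ; Germany | 175 ; Mexico | 76

Join each shipments row to its suppliers via supplier_id.
Group joined rows by suppliers.id; compute MAX(m.qty) per group.
  1: ids {3, 4, 5, 7, 8} → MAX(m.qty)=166
  2: ids {2} → MAX(m.qty)=175
  3: ids {1, 6} → MAX(m.qty)=76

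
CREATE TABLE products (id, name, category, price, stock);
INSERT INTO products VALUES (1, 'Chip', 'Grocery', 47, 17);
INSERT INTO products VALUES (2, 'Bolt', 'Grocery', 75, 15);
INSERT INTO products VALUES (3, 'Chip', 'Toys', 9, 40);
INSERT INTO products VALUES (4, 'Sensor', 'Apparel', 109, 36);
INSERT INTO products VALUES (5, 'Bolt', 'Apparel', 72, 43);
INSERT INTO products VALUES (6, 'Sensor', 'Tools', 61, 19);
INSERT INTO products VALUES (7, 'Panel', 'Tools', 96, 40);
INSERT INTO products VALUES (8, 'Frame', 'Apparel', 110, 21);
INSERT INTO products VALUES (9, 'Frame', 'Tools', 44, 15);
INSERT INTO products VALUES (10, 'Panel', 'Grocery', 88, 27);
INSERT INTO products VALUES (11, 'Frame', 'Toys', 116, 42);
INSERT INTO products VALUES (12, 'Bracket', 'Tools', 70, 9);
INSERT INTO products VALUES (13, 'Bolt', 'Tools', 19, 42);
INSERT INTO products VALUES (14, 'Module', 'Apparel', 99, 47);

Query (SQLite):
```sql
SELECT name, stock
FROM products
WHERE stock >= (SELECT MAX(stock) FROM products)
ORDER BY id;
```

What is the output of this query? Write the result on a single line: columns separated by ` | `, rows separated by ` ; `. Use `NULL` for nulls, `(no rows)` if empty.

Module | 47

Scalar subquery: MAX(stock) over all products rows = 47.
Keep rows where stock >= that value.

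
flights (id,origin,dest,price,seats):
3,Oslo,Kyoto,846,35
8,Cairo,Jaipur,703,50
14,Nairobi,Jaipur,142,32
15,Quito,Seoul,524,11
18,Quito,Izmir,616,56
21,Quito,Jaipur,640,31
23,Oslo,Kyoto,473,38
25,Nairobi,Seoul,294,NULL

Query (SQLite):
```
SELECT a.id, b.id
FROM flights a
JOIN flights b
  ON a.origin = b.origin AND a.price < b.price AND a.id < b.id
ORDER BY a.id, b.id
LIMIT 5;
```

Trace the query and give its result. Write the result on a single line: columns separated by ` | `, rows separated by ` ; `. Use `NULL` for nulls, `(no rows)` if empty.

Pairs (a,b) with same origin, a.price < b.price, a.id < b.id.
origin groups: Cairo:{8} Nairobi:{14,25} Oslo:{3,23} Quito:{15,18,21}
Ordered by (a.id, b.id); first 5.

14 | 25 ; 15 | 18 ; 15 | 21 ; 18 | 21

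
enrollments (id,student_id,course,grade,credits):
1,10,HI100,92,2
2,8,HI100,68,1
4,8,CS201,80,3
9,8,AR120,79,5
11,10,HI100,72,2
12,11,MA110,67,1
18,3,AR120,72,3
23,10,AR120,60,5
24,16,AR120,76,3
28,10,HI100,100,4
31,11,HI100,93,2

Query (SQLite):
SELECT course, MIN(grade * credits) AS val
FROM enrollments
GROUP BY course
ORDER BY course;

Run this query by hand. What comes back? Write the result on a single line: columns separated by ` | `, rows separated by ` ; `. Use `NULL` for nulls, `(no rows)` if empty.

AR120 | 216 ; CS201 | 240 ; HI100 | 68 ; MA110 | 67

For each row compute grade * credits.
Group by course; take MIN of the expression per group.
  AR120: ids {9, 18, 23, 24} → MIN(grade * credits)=216
  CS201: ids {4} → MIN(grade * credits)=240
  HI100: ids {1, 2, 11, 28, 31} → MIN(grade * credits)=68
  MA110: ids {12} → MIN(grade * credits)=67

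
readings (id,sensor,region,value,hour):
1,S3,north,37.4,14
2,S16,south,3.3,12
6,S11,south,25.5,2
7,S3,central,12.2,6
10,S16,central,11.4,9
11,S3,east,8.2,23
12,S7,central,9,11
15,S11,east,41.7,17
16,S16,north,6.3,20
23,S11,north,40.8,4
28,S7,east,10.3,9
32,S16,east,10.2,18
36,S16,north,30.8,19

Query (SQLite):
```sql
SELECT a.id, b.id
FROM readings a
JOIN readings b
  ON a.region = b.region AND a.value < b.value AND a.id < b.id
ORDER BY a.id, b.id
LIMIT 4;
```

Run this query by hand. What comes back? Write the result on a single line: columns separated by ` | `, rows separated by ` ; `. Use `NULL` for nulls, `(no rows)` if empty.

Pairs (a,b) with same region, a.value < b.value, a.id < b.id.
region groups: central:{7,10,12} east:{11,15,28,32} north:{1,16,23,36} south:{2,6}
Ordered by (a.id, b.id); first 4.

1 | 23 ; 2 | 6 ; 11 | 15 ; 11 | 28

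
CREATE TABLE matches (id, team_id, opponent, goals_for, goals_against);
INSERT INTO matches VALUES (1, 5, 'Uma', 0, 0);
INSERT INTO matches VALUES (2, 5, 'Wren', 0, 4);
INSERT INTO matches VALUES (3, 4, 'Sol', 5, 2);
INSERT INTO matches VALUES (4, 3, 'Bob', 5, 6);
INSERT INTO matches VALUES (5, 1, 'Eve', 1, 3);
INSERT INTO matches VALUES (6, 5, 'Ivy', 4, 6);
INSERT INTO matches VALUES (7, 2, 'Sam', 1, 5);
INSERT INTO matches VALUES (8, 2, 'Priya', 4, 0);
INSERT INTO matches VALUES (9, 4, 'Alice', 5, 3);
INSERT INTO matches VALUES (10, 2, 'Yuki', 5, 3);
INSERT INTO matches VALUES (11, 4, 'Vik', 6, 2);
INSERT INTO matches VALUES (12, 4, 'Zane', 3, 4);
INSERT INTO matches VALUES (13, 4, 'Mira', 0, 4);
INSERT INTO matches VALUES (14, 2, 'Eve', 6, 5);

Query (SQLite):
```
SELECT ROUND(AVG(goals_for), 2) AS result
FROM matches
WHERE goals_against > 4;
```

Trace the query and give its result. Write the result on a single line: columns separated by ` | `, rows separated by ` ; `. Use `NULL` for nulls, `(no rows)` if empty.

4

Rows where goals_against > 4 → goals_for values: [5, 4, 1, 6].
AVG = 16 / 4 (rounded to 2 dp).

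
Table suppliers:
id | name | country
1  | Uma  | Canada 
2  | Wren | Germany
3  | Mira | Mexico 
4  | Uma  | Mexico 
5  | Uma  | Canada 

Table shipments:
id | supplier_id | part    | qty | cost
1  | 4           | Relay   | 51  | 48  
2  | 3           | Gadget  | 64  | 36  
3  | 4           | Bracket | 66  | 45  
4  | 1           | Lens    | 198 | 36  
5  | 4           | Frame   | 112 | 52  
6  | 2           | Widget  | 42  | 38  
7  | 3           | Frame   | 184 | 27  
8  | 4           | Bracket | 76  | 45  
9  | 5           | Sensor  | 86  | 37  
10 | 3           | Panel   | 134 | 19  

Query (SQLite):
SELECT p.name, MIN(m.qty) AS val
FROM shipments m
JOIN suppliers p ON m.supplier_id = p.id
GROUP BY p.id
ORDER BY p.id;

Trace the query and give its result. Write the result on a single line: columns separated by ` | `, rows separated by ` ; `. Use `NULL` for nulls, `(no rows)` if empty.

Join each shipments row to its suppliers via supplier_id.
Group joined rows by suppliers.id; compute MIN(m.qty) per group.
  1: ids {4} → MIN(m.qty)=198
  2: ids {6} → MIN(m.qty)=42
  3: ids {2, 7, 10} → MIN(m.qty)=64
  4: ids {1, 3, 5, 8} → MIN(m.qty)=51
  5: ids {9} → MIN(m.qty)=86

Uma | 198 ; Wren | 42 ; Mira | 64 ; Uma | 51 ; Uma | 86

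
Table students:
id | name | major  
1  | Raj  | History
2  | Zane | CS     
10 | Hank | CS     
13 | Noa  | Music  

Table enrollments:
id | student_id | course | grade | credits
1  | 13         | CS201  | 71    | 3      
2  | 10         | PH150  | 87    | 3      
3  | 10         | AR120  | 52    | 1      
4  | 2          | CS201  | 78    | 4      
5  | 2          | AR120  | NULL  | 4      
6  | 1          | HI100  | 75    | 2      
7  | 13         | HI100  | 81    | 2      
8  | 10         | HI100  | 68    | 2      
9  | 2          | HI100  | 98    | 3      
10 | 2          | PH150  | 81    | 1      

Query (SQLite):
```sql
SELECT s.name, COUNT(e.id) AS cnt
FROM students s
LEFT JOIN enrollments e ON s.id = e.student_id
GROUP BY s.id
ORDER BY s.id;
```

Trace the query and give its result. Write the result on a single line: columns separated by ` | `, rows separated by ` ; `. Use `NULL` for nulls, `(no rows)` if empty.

Raj | 1 ; Zane | 4 ; Hank | 3 ; Noa | 2

LEFT JOIN keeps every students row; unmatched ones get NULL for enrollments columns.
Group by students.id and compute COUNT(e.id). COUNT(col) of an all-NULL group is 0.
  1: ids {6} → COUNT(e.id)=1
  2: ids {4, 5, 9, 10} → COUNT(e.id)=4
  10: ids {2, 3, 8} → COUNT(e.id)=3
  13: ids {1, 7} → COUNT(e.id)=2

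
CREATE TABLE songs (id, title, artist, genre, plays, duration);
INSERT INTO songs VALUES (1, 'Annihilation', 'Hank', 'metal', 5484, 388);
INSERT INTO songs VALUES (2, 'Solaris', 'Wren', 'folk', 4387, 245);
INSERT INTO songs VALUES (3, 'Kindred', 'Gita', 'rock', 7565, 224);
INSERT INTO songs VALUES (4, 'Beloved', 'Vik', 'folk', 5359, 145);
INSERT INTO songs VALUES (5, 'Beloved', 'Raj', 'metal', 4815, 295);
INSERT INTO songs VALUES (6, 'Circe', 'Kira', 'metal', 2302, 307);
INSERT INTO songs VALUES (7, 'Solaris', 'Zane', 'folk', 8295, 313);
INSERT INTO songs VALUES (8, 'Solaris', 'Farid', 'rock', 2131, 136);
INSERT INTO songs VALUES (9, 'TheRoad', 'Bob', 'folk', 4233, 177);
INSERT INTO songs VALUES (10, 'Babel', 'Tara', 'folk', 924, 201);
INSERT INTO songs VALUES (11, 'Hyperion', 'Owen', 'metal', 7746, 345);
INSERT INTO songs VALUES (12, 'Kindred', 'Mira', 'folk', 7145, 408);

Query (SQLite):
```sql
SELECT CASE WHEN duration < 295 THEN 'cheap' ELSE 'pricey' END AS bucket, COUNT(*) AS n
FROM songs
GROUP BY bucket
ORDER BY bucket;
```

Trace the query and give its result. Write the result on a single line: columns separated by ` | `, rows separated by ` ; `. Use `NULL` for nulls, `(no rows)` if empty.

cheap | 6 ; pricey | 6

Bucket rows by duration < 295 → 'cheap' else 'pricey'; count each bucket.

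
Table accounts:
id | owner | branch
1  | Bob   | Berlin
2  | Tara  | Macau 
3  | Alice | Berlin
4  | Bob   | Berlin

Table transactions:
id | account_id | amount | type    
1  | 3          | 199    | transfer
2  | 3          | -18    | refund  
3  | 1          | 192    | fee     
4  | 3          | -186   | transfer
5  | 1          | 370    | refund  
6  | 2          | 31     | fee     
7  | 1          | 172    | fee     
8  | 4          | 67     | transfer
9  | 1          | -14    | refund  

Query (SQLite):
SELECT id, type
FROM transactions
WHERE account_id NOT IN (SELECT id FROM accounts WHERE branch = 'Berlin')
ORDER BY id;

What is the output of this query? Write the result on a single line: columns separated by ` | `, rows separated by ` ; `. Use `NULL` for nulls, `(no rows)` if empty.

6 | fee

Inner query: accounts.id where branch = 'Berlin'.
Outer: keep transactions rows whose account_id is not in that set.
Inner query → {1, 3, 4}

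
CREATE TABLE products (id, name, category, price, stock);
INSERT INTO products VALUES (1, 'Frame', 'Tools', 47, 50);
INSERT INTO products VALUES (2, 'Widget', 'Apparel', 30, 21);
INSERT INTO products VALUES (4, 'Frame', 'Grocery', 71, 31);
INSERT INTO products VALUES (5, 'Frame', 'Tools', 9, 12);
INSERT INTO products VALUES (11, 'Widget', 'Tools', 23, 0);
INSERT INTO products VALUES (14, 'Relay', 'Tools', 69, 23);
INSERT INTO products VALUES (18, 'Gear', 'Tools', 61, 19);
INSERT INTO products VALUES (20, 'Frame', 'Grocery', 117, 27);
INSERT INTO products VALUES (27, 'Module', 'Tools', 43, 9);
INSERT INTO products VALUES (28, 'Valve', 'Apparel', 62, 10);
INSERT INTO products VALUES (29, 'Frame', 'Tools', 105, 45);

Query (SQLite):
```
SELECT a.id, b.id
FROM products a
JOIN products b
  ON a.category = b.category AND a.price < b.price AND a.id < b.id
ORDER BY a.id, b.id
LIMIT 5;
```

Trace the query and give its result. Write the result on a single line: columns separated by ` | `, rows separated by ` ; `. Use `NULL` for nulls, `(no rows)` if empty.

1 | 14 ; 1 | 18 ; 1 | 29 ; 2 | 28 ; 4 | 20

Pairs (a,b) with same category, a.price < b.price, a.id < b.id.
category groups: Apparel:{2,28} Grocery:{4,20} Tools:{1,5,11,14,18,27,29}
Ordered by (a.id, b.id); first 5.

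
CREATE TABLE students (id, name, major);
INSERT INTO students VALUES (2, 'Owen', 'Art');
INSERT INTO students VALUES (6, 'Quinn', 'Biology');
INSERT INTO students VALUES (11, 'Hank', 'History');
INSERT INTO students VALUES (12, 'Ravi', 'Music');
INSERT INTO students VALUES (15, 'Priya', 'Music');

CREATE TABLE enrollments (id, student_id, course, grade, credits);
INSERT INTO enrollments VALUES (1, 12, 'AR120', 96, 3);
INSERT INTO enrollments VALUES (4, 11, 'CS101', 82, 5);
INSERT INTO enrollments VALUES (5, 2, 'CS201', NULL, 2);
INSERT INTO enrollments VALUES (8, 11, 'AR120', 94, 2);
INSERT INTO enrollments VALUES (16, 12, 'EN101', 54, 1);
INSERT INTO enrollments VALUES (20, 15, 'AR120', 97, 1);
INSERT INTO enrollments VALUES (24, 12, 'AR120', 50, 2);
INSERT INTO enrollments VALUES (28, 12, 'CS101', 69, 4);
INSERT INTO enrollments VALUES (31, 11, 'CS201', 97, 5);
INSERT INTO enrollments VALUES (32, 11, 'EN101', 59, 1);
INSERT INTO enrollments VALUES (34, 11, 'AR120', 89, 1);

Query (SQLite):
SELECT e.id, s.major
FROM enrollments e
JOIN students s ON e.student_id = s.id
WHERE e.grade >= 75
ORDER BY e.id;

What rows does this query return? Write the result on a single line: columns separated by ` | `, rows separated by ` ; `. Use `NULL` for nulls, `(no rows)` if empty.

Each enrollments row matches the students row where student_id = students.id.
Then keep rows with e.grade >= 75.

1 | Music ; 4 | History ; 8 | History ; 20 | Music ; 31 | History ; 34 | History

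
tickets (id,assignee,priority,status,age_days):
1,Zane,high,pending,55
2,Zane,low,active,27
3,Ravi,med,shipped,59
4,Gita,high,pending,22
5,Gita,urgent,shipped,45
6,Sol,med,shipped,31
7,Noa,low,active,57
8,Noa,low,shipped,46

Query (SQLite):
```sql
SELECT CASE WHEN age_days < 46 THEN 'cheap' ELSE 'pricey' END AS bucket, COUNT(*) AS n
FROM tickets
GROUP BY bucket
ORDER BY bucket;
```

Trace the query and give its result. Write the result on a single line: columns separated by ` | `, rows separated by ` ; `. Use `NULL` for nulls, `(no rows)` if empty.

cheap | 4 ; pricey | 4

Bucket rows by age_days < 46 → 'cheap' else 'pricey'; count each bucket.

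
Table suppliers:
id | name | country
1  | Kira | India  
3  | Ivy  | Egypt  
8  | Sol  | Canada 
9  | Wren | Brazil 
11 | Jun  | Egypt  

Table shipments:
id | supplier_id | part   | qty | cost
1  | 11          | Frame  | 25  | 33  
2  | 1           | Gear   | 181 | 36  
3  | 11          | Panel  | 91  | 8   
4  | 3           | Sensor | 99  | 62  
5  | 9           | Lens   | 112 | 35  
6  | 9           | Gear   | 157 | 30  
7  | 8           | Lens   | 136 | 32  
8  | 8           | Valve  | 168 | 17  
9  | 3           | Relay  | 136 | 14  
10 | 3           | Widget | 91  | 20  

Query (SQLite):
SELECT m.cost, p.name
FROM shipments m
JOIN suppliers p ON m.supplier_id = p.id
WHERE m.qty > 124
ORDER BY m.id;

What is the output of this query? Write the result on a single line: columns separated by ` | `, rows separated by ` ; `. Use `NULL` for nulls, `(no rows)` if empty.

36 | Kira ; 30 | Wren ; 32 | Sol ; 17 | Sol ; 14 | Ivy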